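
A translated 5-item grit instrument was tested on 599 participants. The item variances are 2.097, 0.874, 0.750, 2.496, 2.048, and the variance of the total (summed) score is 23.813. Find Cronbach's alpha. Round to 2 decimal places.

ΣVar(i) = 2.097 + 0.874 + 0.750 + 2.496 + 2.048 = 8.265
α = (k/(k−1))·(1 − ΣVar(i)/total variance) = (5/4)·(1 − 8.265/23.813) = 0.82

α = 0.82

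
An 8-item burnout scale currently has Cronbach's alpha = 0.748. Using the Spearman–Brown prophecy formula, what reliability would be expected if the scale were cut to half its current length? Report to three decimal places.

Length factor m = 1/2
α' = m·α / (1 − (1−m)·α)
   = 1/2 × 0.748 / (1 − (1 − 1/2) × 0.748)
   = 0.3740 / 0.6260 = 0.597

predicted reliability = 0.597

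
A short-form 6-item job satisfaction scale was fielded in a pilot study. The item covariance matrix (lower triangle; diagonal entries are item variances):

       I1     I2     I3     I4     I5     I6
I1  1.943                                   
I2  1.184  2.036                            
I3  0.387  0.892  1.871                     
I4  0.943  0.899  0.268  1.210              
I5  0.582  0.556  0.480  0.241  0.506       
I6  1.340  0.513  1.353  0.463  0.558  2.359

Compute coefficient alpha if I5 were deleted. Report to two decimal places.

Remaining items: I1, I2, I3, I4, I6 (k = 5).
sum of item variances = 1.943 + 2.036 + 1.871 + 1.210 + 2.359 = 9.419
total variance = 9.419 + 2 × 8.242 = 25.903
α (item deleted) = (5/4)·(1 − 9.419/25.903) = 0.80

coefficient alpha = 0.80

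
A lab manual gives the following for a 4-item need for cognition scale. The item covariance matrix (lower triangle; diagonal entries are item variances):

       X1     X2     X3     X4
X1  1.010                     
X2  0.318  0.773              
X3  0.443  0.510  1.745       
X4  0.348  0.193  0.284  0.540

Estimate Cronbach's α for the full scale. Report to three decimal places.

Σσᵢ² = 1.010 + 0.773 + 1.745 + 0.540 = 4.068
Σ_{i<j} σ_ij = 2.096
σ²_T = 4.068 + 2 × 2.096 = 8.260
α = (k/(k−1))·(1 − Σσᵢ²/σ²_T) = (4/3)·(1 − 4.068/8.260) = 0.677

α = 0.677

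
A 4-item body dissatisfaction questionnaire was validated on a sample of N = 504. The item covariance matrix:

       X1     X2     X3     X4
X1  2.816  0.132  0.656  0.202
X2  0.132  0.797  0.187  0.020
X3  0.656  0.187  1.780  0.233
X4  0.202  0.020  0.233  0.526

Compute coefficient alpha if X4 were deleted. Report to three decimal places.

Remaining items: X1, X2, X3 (k = 3).
Σσᵢ² = 2.816 + 0.797 + 1.780 = 5.393
σ²_total = 5.393 + 2 × 0.975 = 7.343
α (item deleted) = (3/2)·(1 − 5.393/7.343) = 0.398

coefficient alpha = 0.398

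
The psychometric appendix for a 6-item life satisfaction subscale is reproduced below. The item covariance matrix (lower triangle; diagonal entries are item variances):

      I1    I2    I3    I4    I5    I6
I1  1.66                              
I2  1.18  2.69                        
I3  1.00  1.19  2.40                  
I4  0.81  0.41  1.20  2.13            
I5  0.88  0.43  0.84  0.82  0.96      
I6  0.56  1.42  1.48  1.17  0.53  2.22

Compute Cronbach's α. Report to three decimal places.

ΣVar(i) = 1.66 + 2.69 + 2.40 + 2.13 + 0.96 + 2.22 = 12.06
Sum of off-diagonal covariances = 13.92
total variance = 12.06 + 2 × 13.92 = 39.90
α = (k/(k−1))·(1 − ΣVar(i)/total variance) = (6/5)·(1 − 12.06/39.90) = 0.837

α = 0.837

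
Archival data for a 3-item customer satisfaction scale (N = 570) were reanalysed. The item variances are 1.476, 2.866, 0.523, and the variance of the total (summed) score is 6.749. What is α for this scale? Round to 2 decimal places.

α = 0.42

ΣVar(i) = 1.476 + 2.866 + 0.523 = 4.865
α = (k/(k−1))·(1 − ΣVar(i)/total variance) = (3/2)·(1 − 4.865/6.749) = 0.42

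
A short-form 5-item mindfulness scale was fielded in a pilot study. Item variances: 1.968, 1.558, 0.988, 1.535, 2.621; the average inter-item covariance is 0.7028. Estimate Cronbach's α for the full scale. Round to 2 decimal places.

ΣVar(i) = 1.968 + 1.558 + 0.988 + 1.535 + 2.621 = 8.670
Sum of the 10 distinct covariances = 10 × 0.7028 = 7.0280
σ²_T = ΣVar(i) + 2·Σcov = 8.670 + 2 × 7.0280 = 22.7260
α = (5/4)·(1 − 8.670/22.7260) = 0.77

α = 0.77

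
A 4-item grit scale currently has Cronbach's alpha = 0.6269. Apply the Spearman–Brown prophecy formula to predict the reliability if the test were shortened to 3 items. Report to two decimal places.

Length factor m = 3/4 = 0.7500
α' = m·α / (1 − (1−m)·α)
   = 3/4 × 0.6269 / (1 − (1 − 3/4) × 0.6269)
   = 0.4702 / 0.8433 = 0.56

predicted reliability = 0.56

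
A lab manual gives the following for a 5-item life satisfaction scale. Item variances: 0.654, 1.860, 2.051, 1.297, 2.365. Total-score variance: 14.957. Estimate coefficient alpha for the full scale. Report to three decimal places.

sum of item variances = 0.654 + 1.860 + 2.051 + 1.297 + 2.365 = 8.227
α = (k/(k−1))·(1 − sum of item variances/total variance) = (5/4)·(1 − 8.227/14.957) = 0.562

coefficient alpha = 0.562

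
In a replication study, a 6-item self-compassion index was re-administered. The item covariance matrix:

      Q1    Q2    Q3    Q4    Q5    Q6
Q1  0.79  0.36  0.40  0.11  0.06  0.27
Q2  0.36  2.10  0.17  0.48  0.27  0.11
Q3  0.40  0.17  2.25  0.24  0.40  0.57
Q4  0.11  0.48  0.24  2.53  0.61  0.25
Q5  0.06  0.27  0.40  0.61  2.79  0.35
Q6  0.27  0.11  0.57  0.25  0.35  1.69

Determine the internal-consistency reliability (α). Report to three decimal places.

Σσ²ᵢ = 0.79 + 2.10 + 2.25 + 2.53 + 2.79 + 1.69 = 12.15
Σ_{i<j} σ_ij = 4.65
σ²_total = 12.15 + 2 × 4.65 = 21.45
α = (k/(k−1))·(1 − Σσ²ᵢ/σ²_total) = (6/5)·(1 − 12.15/21.45) = 0.520

α = 0.520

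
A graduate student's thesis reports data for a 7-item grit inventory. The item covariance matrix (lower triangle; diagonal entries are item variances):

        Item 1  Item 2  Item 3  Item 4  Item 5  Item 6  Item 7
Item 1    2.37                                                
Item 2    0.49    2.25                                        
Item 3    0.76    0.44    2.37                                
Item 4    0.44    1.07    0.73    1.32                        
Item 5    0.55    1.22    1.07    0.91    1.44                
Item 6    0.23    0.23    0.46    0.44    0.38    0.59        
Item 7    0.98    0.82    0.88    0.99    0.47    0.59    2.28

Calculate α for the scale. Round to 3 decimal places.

α = 0.807

Σσᵢ² = 2.37 + 2.25 + 2.37 + 1.32 + 1.44 + 0.59 + 2.28 = 12.62
Sum of the distinct covariances = 14.15
Var(T) = 12.62 + 2 × 14.15 = 40.92
α = (k/(k−1))·(1 − Σσᵢ²/Var(T)) = (7/6)·(1 − 12.62/40.92) = 0.807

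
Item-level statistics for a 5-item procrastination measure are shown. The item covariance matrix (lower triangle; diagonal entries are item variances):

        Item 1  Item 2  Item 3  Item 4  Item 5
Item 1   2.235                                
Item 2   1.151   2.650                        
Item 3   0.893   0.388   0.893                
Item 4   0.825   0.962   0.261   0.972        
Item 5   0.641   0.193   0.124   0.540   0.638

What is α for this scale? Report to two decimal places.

ΣVar(i) = 2.235 + 2.650 + 0.893 + 0.972 + 0.638 = 7.388
Σ_{i<j} σ_ij = 5.978
Var(T) = 7.388 + 2 × 5.978 = 19.344
α = (k/(k−1))·(1 − ΣVar(i)/Var(T)) = (5/4)·(1 − 7.388/19.344) = 0.77

α = 0.77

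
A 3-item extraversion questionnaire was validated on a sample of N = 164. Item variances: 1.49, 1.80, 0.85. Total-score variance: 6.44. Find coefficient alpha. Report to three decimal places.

sum of item variances = 1.49 + 1.80 + 0.85 = 4.14
α = (k/(k−1))·(1 − sum of item variances/σ²_total) = (3/2)·(1 − 4.14/6.44) = 0.536

α = 0.536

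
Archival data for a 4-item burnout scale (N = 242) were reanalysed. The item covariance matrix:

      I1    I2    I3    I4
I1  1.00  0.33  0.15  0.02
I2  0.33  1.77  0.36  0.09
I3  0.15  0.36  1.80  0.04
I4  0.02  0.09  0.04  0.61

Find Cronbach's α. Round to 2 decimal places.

α = 0.37

sum of item variances = 1.00 + 1.77 + 1.80 + 0.61 = 5.18
Σ_{i<j} σ_ij = 0.99
total variance = 5.18 + 2 × 0.99 = 7.16
α = (k/(k−1))·(1 − sum of item variances/total variance) = (4/3)·(1 − 5.18/7.16) = 0.37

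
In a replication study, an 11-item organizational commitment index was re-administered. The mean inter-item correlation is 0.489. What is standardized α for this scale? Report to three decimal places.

Standardized α = k·r̄ / (1 + (k−1)·r̄) = 11 × 0.489 / (1 + 10 × 0.489)
  = 5.3790 / 5.8900 = 0.913

standardized α = 0.913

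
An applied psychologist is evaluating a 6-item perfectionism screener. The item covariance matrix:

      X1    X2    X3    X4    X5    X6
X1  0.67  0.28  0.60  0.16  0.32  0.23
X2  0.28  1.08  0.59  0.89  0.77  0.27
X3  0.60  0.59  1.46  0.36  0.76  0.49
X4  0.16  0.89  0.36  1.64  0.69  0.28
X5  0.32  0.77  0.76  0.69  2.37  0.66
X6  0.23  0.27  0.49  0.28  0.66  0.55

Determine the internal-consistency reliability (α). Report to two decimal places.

sum of item variances = 0.67 + 1.08 + 1.46 + 1.64 + 2.37 + 0.55 = 7.77
Σ_{i<j} σ_ij = 7.35
σ²_T = 7.77 + 2 × 7.35 = 22.47
α = (k/(k−1))·(1 − sum of item variances/σ²_T) = (6/5)·(1 − 7.77/22.47) = 0.79

α = 0.79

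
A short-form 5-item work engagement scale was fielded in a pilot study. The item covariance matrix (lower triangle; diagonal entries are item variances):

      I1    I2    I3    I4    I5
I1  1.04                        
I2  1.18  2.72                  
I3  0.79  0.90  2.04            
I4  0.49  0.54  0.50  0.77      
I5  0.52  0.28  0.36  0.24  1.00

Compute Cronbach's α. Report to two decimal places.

sum of item variances = 1.04 + 2.72 + 2.04 + 0.77 + 1.00 = 7.57
Sum of the distinct covariances = 5.80
total variance = 7.57 + 2 × 5.80 = 19.17
α = (k/(k−1))·(1 − sum of item variances/total variance) = (5/4)·(1 − 7.57/19.17) = 0.76

Cronbach's α = 0.76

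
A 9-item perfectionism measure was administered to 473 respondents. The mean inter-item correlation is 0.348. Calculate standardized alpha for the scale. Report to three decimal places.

α = 0.828

Standardized α = k·r̄ / (1 + (k−1)·r̄) = 9 × 0.348 / (1 + 8 × 0.348)
  = 3.1320 / 3.7840 = 0.828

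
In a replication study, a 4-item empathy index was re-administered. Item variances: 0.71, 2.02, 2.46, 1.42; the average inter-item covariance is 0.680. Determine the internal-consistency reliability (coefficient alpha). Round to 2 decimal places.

coefficient alpha = 0.74

sum of item variances = 0.71 + 2.02 + 2.46 + 1.42 = 6.61
Sum of the 6 distinct covariances = 6 × 0.680 = 4.080
σ²_total = sum of item variances + 2·Σcov = 6.61 + 2 × 4.080 = 14.770
α = (4/3)·(1 − 6.61/14.770) = 0.74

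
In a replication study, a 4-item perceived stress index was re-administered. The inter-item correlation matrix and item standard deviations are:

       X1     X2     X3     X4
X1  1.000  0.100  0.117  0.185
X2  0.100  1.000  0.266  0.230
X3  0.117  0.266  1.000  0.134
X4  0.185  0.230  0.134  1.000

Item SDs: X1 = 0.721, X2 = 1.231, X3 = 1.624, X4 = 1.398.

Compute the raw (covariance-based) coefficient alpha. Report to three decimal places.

Σσ²ᵢ = 0.721² + 1.231² + 1.624² + 1.398² = 6.6270
Covariances σ_ij = r_ij · s_i · s_j:
  σ(X1,X2) = 0.100 × 0.721 × 1.231 = 0.0888
  σ(X1,X3) = 0.117 × 0.721 × 1.624 = 0.1370
  σ(X1,X4) = 0.185 × 0.721 × 1.398 = 0.1865
  σ(X2,X3) = 0.266 × 1.231 × 1.624 = 0.5318
  σ(X2,X4) = 0.230 × 1.231 × 1.398 = 0.3958
  σ(X3,X4) = 0.134 × 1.624 × 1.398 = 0.3042
σ²_T = Σσ²ᵢ + 2·Σσ_ij = 6.6270 + 2 × 1.6441 = 9.9152
α = (4/3)·(1 − 6.6270/9.9152) = 0.442

coefficient alpha = 0.442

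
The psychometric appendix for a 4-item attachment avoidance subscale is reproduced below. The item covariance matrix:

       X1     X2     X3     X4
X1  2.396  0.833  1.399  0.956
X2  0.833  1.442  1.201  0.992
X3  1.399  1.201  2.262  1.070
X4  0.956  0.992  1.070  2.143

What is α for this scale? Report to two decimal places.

Σσ²ᵢ = 2.396 + 1.442 + 2.262 + 2.143 = 8.243
Σ_{i<j} σ_ij = 6.451
Var(T) = 8.243 + 2 × 6.451 = 21.145
α = (k/(k−1))·(1 − Σσ²ᵢ/Var(T)) = (4/3)·(1 − 8.243/21.145) = 0.81

α = 0.81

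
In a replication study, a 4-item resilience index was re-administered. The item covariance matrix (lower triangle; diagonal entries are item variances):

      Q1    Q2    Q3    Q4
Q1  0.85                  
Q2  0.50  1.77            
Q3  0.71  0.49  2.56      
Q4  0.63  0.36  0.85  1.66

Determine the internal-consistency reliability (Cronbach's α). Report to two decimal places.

Cronbach's α = 0.68

Σσ²ᵢ = 0.85 + 1.77 + 2.56 + 1.66 = 6.84
Sum of the distinct covariances = 3.54
σ²_T = 6.84 + 2 × 3.54 = 13.92
α = (k/(k−1))·(1 − Σσ²ᵢ/σ²_T) = (4/3)·(1 − 6.84/13.92) = 0.68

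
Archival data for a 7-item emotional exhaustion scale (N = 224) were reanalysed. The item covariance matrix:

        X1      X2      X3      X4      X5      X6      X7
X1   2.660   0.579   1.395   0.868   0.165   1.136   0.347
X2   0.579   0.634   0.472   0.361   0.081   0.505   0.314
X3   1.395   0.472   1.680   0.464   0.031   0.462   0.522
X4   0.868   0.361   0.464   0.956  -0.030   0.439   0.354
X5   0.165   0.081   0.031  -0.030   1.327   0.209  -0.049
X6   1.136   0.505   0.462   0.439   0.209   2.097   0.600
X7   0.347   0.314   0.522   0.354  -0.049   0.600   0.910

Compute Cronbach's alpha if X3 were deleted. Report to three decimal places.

α = 0.694

Remaining items: X1, X2, X4, X5, X6, X7 (k = 6).
Σσ²ᵢ = 2.660 + 0.634 + 0.956 + 1.327 + 2.097 + 0.910 = 8.584
σ²_total = 8.584 + 2 × 5.879 = 20.342
α (item deleted) = (6/5)·(1 − 8.584/20.342) = 0.694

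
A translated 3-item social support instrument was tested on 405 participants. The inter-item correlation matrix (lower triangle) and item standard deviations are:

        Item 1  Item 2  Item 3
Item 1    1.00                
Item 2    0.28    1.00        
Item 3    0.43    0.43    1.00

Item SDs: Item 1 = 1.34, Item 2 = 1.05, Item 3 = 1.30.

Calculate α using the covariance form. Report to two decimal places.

Σσ²ᵢ = 1.34² + 1.05² + 1.30² = 4.5881
Covariances σ_ij = r_ij · s_i · s_j:
  σ(Item 1,Item 2) = 0.28 × 1.34 × 1.05 = 0.3940
  σ(Item 1,Item 3) = 0.43 × 1.34 × 1.30 = 0.7491
  σ(Item 2,Item 3) = 0.43 × 1.05 × 1.30 = 0.5870
σ²_T = Σσ²ᵢ + 2·Σσ_ij = 4.5881 + 2 × 1.7301 = 8.0483
α = (3/2)·(1 − 4.5881/8.0483) = 0.64

α = 0.64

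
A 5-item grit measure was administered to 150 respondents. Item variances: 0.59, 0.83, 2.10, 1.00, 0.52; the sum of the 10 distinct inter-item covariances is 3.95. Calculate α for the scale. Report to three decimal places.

ΣVar(i) = 0.59 + 0.83 + 2.10 + 1.00 + 0.52 = 5.04
Sum of distinct covariances = 3.95
total variance = ΣVar(i) + 2·Σcov = 5.04 + 2 × 3.95 = 12.94
α = (5/4)·(1 − 5.04/12.94) = 0.763

α = 0.763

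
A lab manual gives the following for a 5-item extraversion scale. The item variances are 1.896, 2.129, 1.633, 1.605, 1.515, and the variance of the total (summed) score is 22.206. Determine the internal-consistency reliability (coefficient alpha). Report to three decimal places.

α = 0.756

Σσᵢ² = 1.896 + 2.129 + 1.633 + 1.605 + 1.515 = 8.778
α = (k/(k−1))·(1 − Σσᵢ²/Var(T)) = (5/4)·(1 − 8.778/22.206) = 0.756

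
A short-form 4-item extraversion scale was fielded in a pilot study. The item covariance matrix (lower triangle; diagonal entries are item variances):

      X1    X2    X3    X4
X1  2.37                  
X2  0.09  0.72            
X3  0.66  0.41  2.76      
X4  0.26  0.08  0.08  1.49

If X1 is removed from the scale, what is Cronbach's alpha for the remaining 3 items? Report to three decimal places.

Cronbach's alpha = 0.280

Remaining items: X2, X3, X4 (k = 3).
Σσᵢ² = 0.72 + 2.76 + 1.49 = 4.97
total variance = 4.97 + 2 × 0.57 = 6.11
α (item deleted) = (3/2)·(1 − 4.97/6.11) = 0.280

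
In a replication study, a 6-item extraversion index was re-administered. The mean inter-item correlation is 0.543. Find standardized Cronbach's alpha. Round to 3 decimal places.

Standardized α = k·r̄ / (1 + (k−1)·r̄) = 6 × 0.543 / (1 + 5 × 0.543)
  = 3.2580 / 3.7150 = 0.877

standardized Cronbach's alpha = 0.877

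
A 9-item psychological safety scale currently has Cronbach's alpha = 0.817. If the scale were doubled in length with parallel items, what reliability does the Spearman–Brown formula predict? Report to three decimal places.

Length factor m = 2
α' = m·α / (1 + (m−1)·α)
   = 2 × 0.817 / (1 + (2 − 1) × 0.817)
   = 1.6340 / 1.8170 = 0.899

predicted reliability = 0.899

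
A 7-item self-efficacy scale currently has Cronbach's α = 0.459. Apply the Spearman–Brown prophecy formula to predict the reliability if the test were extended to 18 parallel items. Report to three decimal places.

predicted reliability = 0.686

Length factor m = 18/7 = 2.5714
α' = m·α / (1 + (m−1)·α)
   = 18/7 × 0.459 / (1 + (18/7 − 1) × 0.459)
   = 1.1803 / 1.7213 = 0.686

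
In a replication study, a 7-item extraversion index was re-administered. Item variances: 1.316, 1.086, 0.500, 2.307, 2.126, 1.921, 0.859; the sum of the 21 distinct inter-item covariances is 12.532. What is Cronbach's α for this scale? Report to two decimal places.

Cronbach's α = 0.83

Σσ²ᵢ = 1.316 + 1.086 + 0.500 + 2.307 + 2.126 + 1.921 + 0.859 = 10.115
Sum of distinct covariances = 12.532
σ²_total = Σσ²ᵢ + 2·Σcov = 10.115 + 2 × 12.532 = 35.179
α = (7/6)·(1 − 10.115/35.179) = 0.83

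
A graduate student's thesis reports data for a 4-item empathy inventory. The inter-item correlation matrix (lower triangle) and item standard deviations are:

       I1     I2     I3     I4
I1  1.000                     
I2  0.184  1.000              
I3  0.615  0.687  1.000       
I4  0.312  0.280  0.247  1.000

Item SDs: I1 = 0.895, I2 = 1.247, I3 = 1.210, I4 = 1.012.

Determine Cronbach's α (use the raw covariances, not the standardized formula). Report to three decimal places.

Σσ²ᵢ = 0.895² + 1.247² + 1.210² + 1.012² = 4.8443
Covariances σ_ij = r_ij · s_i · s_j:
  σ(I1,I2) = 0.184 × 0.895 × 1.247 = 0.2054
  σ(I1,I3) = 0.615 × 0.895 × 1.210 = 0.6660
  σ(I1,I4) = 0.312 × 0.895 × 1.012 = 0.2826
  σ(I2,I3) = 0.687 × 1.247 × 1.210 = 1.0366
  σ(I2,I4) = 0.280 × 1.247 × 1.012 = 0.3533
  σ(I3,I4) = 0.247 × 1.210 × 1.012 = 0.3025
σ²_T = Σσ²ᵢ + 2·Σσ_ij = 4.8443 + 2 × 2.8464 = 10.5371
α = (4/3)·(1 − 4.8443/10.5371) = 0.720

α = 0.720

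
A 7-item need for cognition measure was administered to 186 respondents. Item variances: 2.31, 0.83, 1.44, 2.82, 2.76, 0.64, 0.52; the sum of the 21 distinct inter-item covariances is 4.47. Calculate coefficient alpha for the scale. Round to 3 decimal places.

coefficient alpha = 0.515

Σσ²ᵢ = 2.31 + 0.83 + 1.44 + 2.82 + 2.76 + 0.64 + 0.52 = 11.32
Sum of distinct covariances = 4.47
σ²_total = Σσ²ᵢ + 2·Σcov = 11.32 + 2 × 4.47 = 20.26
α = (7/6)·(1 − 11.32/20.26) = 0.515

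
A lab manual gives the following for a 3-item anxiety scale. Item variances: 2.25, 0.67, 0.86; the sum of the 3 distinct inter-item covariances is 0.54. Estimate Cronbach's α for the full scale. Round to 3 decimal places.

Σσᵢ² = 2.25 + 0.67 + 0.86 = 3.78
Sum of distinct covariances = 0.54
Var(T) = Σσᵢ² + 2·Σcov = 3.78 + 2 × 0.54 = 4.86
α = (3/2)·(1 − 3.78/4.86) = 0.333

α = 0.333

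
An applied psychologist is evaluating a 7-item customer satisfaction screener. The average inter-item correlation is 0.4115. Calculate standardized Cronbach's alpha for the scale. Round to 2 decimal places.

Standardized α = k·r̄ / (1 + (k−1)·r̄) = 7 × 0.4115 / (1 + 6 × 0.4115)
  = 2.8805 / 3.4690 = 0.83

standardized Cronbach's alpha = 0.83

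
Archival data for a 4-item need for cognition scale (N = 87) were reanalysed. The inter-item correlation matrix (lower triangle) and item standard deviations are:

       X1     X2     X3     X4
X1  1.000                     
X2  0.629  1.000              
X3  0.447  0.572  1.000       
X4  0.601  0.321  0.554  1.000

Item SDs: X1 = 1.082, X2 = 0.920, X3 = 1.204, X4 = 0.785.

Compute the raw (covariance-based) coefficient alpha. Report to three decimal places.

coefficient alpha = 0.805

Σσ²ᵢ = 1.082² + 0.920² + 1.204² + 0.785² = 4.0830
Covariances σ_ij = r_ij · s_i · s_j:
  σ(X1,X2) = 0.629 × 1.082 × 0.920 = 0.6261
  σ(X1,X3) = 0.447 × 1.082 × 1.204 = 0.5823
  σ(X1,X4) = 0.601 × 1.082 × 0.785 = 0.5105
  σ(X2,X3) = 0.572 × 0.920 × 1.204 = 0.6336
  σ(X2,X4) = 0.321 × 0.920 × 0.785 = 0.2318
  σ(X3,X4) = 0.554 × 1.204 × 0.785 = 0.5236
σ²_T = Σσ²ᵢ + 2·Σσ_ij = 4.0830 + 2 × 3.1079 = 10.2988
α = (4/3)·(1 − 4.0830/10.2988) = 0.805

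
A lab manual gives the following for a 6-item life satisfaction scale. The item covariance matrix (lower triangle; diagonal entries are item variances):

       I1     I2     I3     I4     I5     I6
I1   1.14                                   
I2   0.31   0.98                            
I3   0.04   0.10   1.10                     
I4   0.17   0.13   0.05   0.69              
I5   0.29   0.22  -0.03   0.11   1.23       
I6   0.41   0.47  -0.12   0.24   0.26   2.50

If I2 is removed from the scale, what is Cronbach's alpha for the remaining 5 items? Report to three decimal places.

Cronbach's alpha = 0.374

Remaining items: I1, I3, I4, I5, I6 (k = 5).
sum of item variances = 1.14 + 1.10 + 0.69 + 1.23 + 2.50 = 6.66
σ²_T = 6.66 + 2 × 1.42 = 9.50
α (item deleted) = (5/4)·(1 − 6.66/9.50) = 0.374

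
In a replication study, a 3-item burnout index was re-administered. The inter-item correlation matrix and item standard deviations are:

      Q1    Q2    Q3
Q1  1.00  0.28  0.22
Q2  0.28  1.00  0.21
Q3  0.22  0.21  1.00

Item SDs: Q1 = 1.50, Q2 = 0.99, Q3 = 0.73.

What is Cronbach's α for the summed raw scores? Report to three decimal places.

α = 0.451

Σσ²ᵢ = 1.50² + 0.99² + 0.73² = 3.7630
Covariances σ_ij = r_ij · s_i · s_j:
  σ(Q1,Q2) = 0.28 × 1.50 × 0.99 = 0.4158
  σ(Q1,Q3) = 0.22 × 1.50 × 0.73 = 0.2409
  σ(Q2,Q3) = 0.21 × 0.99 × 0.73 = 0.1518
σ²_T = Σσ²ᵢ + 2·Σσ_ij = 3.7630 + 2 × 0.8085 = 5.3800
α = (3/2)·(1 − 3.7630/5.3800) = 0.451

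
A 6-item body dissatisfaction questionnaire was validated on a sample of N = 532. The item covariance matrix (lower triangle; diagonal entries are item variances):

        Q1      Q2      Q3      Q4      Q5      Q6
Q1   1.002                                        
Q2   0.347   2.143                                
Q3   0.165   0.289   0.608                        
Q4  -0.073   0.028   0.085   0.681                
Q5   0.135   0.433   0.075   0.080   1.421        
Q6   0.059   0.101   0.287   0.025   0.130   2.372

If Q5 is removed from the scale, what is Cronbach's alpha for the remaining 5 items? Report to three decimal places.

Remaining items: Q1, Q2, Q3, Q4, Q6 (k = 5).
ΣVar(i) = 1.002 + 2.143 + 0.608 + 0.681 + 2.372 = 6.806
σ²_total = 6.806 + 2 × 1.313 = 9.432
α (item deleted) = (5/4)·(1 − 6.806/9.432) = 0.348

α = 0.348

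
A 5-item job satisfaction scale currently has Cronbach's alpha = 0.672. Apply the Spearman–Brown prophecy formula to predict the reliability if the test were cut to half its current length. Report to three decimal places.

Length factor m = 1/2
α' = m·α / (1 − (1−m)·α)
   = 1/2 × 0.672 / (1 − (1 − 1/2) × 0.672)
   = 0.3360 / 0.6640 = 0.506

predicted reliability = 0.506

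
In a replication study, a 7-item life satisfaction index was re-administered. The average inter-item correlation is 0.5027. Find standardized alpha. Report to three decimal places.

Standardized α = k·r̄ / (1 + (k−1)·r̄) = 7 × 0.5027 / (1 + 6 × 0.5027)
  = 3.5189 / 4.0162 = 0.876

standardized alpha = 0.876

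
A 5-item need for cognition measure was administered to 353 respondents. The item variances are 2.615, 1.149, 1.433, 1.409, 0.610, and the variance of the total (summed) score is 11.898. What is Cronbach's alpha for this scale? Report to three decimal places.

α = 0.492

Σσ²ᵢ = 2.615 + 1.149 + 1.433 + 1.409 + 0.610 = 7.216
α = (k/(k−1))·(1 − Σσ²ᵢ/σ²_T) = (5/4)·(1 − 7.216/11.898) = 0.492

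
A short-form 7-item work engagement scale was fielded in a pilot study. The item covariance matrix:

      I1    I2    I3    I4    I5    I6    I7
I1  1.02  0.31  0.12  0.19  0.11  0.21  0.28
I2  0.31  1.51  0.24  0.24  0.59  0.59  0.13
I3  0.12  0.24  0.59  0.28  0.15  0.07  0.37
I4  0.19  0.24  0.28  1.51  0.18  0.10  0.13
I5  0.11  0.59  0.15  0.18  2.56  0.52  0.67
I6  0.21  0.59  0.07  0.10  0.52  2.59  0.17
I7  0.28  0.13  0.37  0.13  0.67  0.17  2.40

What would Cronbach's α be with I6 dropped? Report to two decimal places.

Remaining items: I1, I2, I3, I4, I5, I7 (k = 6).
ΣVar(i) = 1.02 + 1.51 + 0.59 + 1.51 + 2.56 + 2.40 = 9.59
σ²_T = 9.59 + 2 × 3.99 = 17.57
α (item deleted) = (6/5)·(1 − 9.59/17.57) = 0.55

α = 0.55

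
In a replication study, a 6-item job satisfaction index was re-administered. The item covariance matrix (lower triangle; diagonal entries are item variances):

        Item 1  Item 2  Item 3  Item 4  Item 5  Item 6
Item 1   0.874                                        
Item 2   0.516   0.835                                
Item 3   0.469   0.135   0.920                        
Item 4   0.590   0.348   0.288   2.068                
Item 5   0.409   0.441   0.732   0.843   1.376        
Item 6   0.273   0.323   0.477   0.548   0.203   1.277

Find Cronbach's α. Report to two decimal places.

Cronbach's α = 0.77

Σσᵢ² = 0.874 + 0.835 + 0.920 + 2.068 + 1.376 + 1.277 = 7.350
Sum of off-diagonal covariances = 6.595
Var(T) = 7.350 + 2 × 6.595 = 20.540
α = (k/(k−1))·(1 − Σσᵢ²/Var(T)) = (6/5)·(1 − 7.350/20.540) = 0.77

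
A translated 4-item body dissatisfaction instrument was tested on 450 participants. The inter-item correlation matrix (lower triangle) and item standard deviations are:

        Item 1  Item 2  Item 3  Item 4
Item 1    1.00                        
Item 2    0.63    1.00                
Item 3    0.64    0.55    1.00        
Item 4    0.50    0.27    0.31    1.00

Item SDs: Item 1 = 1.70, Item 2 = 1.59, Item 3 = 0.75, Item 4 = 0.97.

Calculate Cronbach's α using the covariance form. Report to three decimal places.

α = 0.764

Σσ²ᵢ = 1.70² + 1.59² + 0.75² + 0.97² = 6.9215
Covariances σ_ij = r_ij · s_i · s_j:
  σ(Item 1,Item 2) = 0.63 × 1.70 × 1.59 = 1.7029
  σ(Item 1,Item 3) = 0.64 × 1.70 × 0.75 = 0.8160
  σ(Item 1,Item 4) = 0.50 × 1.70 × 0.97 = 0.8245
  σ(Item 2,Item 3) = 0.55 × 1.59 × 0.75 = 0.6559
  σ(Item 2,Item 4) = 0.27 × 1.59 × 0.97 = 0.4164
  σ(Item 3,Item 4) = 0.31 × 0.75 × 0.97 = 0.2255
σ²_T = Σσ²ᵢ + 2·Σσ_ij = 6.9215 + 2 × 4.6412 = 16.2039
α = (4/3)·(1 − 6.9215/16.2039) = 0.764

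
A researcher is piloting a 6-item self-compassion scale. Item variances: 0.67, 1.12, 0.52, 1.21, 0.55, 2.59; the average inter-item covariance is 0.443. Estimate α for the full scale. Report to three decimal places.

sum of item variances = 0.67 + 1.12 + 0.52 + 1.21 + 0.55 + 2.59 = 6.66
Sum of the 15 distinct covariances = 15 × 0.443 = 6.645
total variance = sum of item variances + 2·Σcov = 6.66 + 2 × 6.645 = 19.950
α = (6/5)·(1 − 6.66/19.950) = 0.799

α = 0.799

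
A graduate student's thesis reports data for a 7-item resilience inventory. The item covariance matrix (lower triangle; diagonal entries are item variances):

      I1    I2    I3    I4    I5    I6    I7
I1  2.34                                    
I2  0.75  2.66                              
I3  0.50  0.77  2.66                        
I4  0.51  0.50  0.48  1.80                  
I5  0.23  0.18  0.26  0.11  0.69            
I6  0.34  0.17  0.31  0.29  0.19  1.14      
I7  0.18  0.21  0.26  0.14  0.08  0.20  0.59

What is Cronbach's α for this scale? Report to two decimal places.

Σσᵢ² = 2.34 + 2.66 + 2.66 + 1.80 + 0.69 + 1.14 + 0.59 = 11.88
Sum of off-diagonal covariances = 6.66
σ²_total = 11.88 + 2 × 6.66 = 25.20
α = (k/(k−1))·(1 − Σσᵢ²/σ²_total) = (7/6)·(1 − 11.88/25.20) = 0.62

α = 0.62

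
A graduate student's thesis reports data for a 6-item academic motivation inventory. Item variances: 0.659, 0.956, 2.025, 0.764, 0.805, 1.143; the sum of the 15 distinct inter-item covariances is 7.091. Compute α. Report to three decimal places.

sum of item variances = 0.659 + 0.956 + 2.025 + 0.764 + 0.805 + 1.143 = 6.352
Sum of distinct covariances = 7.091
σ²_T = sum of item variances + 2·Σcov = 6.352 + 2 × 7.091 = 20.534
α = (6/5)·(1 − 6.352/20.534) = 0.829

α = 0.829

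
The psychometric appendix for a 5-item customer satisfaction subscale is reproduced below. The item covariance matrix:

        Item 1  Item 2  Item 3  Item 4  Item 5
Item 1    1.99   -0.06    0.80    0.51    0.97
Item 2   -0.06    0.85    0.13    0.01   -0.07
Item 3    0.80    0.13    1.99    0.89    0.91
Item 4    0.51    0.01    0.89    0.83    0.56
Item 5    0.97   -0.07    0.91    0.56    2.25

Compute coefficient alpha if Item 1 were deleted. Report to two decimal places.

Remaining items: Item 2, Item 3, Item 4, Item 5 (k = 4).
Σσ²ᵢ = 0.85 + 1.99 + 0.83 + 2.25 = 5.92
total variance = 5.92 + 2 × 2.43 = 10.78
α (item deleted) = (4/3)·(1 − 5.92/10.78) = 0.60

coefficient alpha = 0.60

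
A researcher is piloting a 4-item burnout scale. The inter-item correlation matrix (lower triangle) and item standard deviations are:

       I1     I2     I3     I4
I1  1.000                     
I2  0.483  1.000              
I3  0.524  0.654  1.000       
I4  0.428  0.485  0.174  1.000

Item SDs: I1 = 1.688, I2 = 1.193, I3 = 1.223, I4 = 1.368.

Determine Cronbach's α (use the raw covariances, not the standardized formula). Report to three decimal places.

Σσ²ᵢ = 1.688² + 1.193² + 1.223² + 1.368² = 7.6397
Covariances σ_ij = r_ij · s_i · s_j:
  σ(I1,I2) = 0.483 × 1.688 × 1.193 = 0.9727
  σ(I1,I3) = 0.524 × 1.688 × 1.223 = 1.0818
  σ(I1,I4) = 0.428 × 1.688 × 1.368 = 0.9883
  σ(I2,I3) = 0.654 × 1.193 × 1.223 = 0.9542
  σ(I2,I4) = 0.485 × 1.193 × 1.368 = 0.7915
  σ(I3,I4) = 0.174 × 1.223 × 1.368 = 0.2911
σ²_T = Σσ²ᵢ + 2·Σσ_ij = 7.6397 + 2 × 5.0796 = 17.7989
α = (4/3)·(1 − 7.6397/17.7989) = 0.761

α = 0.761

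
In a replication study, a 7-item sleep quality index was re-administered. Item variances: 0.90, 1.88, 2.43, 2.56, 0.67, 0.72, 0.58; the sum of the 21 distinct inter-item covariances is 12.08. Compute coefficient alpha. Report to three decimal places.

ΣVar(i) = 0.90 + 1.88 + 2.43 + 2.56 + 0.67 + 0.72 + 0.58 = 9.74
Sum of distinct covariances = 12.08
total variance = ΣVar(i) + 2·Σcov = 9.74 + 2 × 12.08 = 33.90
α = (7/6)·(1 − 9.74/33.90) = 0.831

coefficient alpha = 0.831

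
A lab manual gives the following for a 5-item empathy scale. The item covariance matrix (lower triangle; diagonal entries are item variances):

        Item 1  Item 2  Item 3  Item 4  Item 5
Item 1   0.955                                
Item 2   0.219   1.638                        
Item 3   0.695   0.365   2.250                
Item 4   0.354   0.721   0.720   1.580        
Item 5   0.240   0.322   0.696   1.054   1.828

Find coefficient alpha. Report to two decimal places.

α = 0.71

ΣVar(i) = 0.955 + 1.638 + 2.250 + 1.580 + 1.828 = 8.251
Sum of the distinct covariances = 5.386
total variance = 8.251 + 2 × 5.386 = 19.023
α = (k/(k−1))·(1 − ΣVar(i)/total variance) = (5/4)·(1 − 8.251/19.023) = 0.71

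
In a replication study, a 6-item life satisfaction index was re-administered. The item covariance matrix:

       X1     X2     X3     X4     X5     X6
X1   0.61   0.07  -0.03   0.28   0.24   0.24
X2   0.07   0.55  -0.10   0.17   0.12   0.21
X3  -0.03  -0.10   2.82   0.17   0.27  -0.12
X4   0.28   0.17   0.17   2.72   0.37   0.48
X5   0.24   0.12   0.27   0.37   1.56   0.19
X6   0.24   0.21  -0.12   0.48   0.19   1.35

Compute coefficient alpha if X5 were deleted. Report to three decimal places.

coefficient alpha = 0.317

Remaining items: X1, X2, X3, X4, X6 (k = 5).
ΣVar(i) = 0.61 + 0.55 + 2.82 + 2.72 + 1.35 = 8.05
Var(T) = 8.05 + 2 × 1.37 = 10.79
α (item deleted) = (5/4)·(1 − 8.05/10.79) = 0.317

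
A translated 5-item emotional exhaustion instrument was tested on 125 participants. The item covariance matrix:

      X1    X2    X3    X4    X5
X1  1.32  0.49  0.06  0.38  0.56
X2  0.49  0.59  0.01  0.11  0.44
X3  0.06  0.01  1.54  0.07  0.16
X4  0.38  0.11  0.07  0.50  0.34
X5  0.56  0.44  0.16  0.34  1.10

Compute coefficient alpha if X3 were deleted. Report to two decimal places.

Remaining items: X1, X2, X4, X5 (k = 4).
sum of item variances = 1.32 + 0.59 + 0.50 + 1.10 = 3.51
σ²_total = 3.51 + 2 × 2.32 = 8.15
α (item deleted) = (4/3)·(1 − 3.51/8.15) = 0.76

coefficient alpha = 0.76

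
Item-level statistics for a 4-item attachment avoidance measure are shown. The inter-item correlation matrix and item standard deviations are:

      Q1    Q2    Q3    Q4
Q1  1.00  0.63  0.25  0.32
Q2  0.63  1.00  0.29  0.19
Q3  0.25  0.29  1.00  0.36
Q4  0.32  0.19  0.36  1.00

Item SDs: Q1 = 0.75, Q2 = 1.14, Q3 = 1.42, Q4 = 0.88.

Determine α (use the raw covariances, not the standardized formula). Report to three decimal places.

α = 0.637

Σσ²ᵢ = 0.75² + 1.14² + 1.42² + 0.88² = 4.6529
Covariances σ_ij = r_ij · s_i · s_j:
  σ(Q1,Q2) = 0.63 × 0.75 × 1.14 = 0.5386
  σ(Q1,Q3) = 0.25 × 0.75 × 1.42 = 0.2662
  σ(Q1,Q4) = 0.32 × 0.75 × 0.88 = 0.2112
  σ(Q2,Q3) = 0.29 × 1.14 × 1.42 = 0.4695
  σ(Q2,Q4) = 0.19 × 1.14 × 0.88 = 0.1906
  σ(Q3,Q4) = 0.36 × 1.42 × 0.88 = 0.4499
σ²_T = Σσ²ᵢ + 2·Σσ_ij = 4.6529 + 2 × 2.1260 = 8.9049
α = (4/3)·(1 − 4.6529/8.9049) = 0.637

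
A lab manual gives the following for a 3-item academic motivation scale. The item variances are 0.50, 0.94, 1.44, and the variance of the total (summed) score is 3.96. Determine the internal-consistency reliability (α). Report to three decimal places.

α = 0.409

Σσ²ᵢ = 0.50 + 0.94 + 1.44 = 2.88
α = (k/(k−1))·(1 − Σσ²ᵢ/total variance) = (3/2)·(1 − 2.88/3.96) = 0.409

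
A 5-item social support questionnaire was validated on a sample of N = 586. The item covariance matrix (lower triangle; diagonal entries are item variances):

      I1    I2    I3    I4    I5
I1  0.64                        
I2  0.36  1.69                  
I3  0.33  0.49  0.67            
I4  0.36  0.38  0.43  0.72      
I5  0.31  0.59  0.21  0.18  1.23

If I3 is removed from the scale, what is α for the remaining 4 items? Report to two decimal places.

Remaining items: I1, I2, I4, I5 (k = 4).
Σσᵢ² = 0.64 + 1.69 + 0.72 + 1.23 = 4.28
total variance = 4.28 + 2 × 2.18 = 8.64
α (item deleted) = (4/3)·(1 − 4.28/8.64) = 0.67

α = 0.67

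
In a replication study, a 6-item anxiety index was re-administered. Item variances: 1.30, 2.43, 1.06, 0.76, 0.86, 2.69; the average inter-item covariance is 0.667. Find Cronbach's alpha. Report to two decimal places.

ΣVar(i) = 1.30 + 2.43 + 1.06 + 0.76 + 0.86 + 2.69 = 9.10
Sum of the 15 distinct covariances = 15 × 0.667 = 10.005
total variance = ΣVar(i) + 2·Σcov = 9.10 + 2 × 10.005 = 29.110
α = (6/5)·(1 − 9.10/29.110) = 0.82

α = 0.82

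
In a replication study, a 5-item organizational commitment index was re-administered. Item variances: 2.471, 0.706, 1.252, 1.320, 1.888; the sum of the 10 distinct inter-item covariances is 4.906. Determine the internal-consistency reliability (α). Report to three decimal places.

α = 0.703

Σσ²ᵢ = 2.471 + 0.706 + 1.252 + 1.320 + 1.888 = 7.637
Sum of distinct covariances = 4.906
total variance = Σσ²ᵢ + 2·Σcov = 7.637 + 2 × 4.906 = 17.449
α = (5/4)·(1 − 7.637/17.449) = 0.703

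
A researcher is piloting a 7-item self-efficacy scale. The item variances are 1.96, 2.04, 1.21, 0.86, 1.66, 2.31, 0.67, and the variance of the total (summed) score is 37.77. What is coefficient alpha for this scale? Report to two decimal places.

Σσ²ᵢ = 1.96 + 2.04 + 1.21 + 0.86 + 1.66 + 2.31 + 0.67 = 10.71
α = (k/(k−1))·(1 − Σσ²ᵢ/Var(T)) = (7/6)·(1 − 10.71/37.77) = 0.84

coefficient alpha = 0.84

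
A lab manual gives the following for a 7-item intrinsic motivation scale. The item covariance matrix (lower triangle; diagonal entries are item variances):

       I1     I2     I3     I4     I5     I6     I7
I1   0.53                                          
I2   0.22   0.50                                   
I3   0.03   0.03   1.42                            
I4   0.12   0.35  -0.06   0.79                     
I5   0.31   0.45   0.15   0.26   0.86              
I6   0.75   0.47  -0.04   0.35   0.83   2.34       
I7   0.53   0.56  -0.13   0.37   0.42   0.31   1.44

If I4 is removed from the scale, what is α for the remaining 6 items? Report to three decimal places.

Remaining items: I1, I2, I3, I5, I6, I7 (k = 6).
Σσᵢ² = 0.53 + 0.50 + 1.42 + 0.86 + 2.34 + 1.44 = 7.09
Var(T) = 7.09 + 2 × 4.89 = 16.87
α (item deleted) = (6/5)·(1 − 7.09/16.87) = 0.696

α = 0.696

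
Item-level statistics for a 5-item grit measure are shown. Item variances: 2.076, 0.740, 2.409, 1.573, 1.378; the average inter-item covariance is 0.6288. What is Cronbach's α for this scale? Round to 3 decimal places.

Σσ²ᵢ = 2.076 + 0.740 + 2.409 + 1.573 + 1.378 = 8.176
Sum of the 10 distinct covariances = 10 × 0.6288 = 6.2880
σ²_T = Σσ²ᵢ + 2·Σcov = 8.176 + 2 × 6.2880 = 20.7520
α = (5/4)·(1 − 8.176/20.7520) = 0.758

Cronbach's α = 0.758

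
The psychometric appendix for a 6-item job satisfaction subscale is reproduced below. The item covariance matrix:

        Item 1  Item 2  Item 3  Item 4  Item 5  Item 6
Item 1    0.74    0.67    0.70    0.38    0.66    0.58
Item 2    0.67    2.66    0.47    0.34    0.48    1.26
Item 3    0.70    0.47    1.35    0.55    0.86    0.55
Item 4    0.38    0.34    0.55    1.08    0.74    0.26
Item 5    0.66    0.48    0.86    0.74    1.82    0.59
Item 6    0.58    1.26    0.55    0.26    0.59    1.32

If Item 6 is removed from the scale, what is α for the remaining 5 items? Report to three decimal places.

Remaining items: Item 1, Item 2, Item 3, Item 4, Item 5 (k = 5).
ΣVar(i) = 0.74 + 2.66 + 1.35 + 1.08 + 1.82 = 7.65
Var(T) = 7.65 + 2 × 5.85 = 19.35
α (item deleted) = (5/4)·(1 − 7.65/19.35) = 0.756

α = 0.756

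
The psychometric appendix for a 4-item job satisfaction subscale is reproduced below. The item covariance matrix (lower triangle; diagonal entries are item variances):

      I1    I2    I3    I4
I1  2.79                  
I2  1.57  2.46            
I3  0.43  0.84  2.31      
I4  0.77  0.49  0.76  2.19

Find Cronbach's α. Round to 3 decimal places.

sum of item variances = 2.79 + 2.46 + 2.31 + 2.19 = 9.75
Σ_{i<j} σ_ij = 4.86
Var(T) = 9.75 + 2 × 4.86 = 19.47
α = (k/(k−1))·(1 − sum of item variances/Var(T)) = (4/3)·(1 − 9.75/19.47) = 0.666

Cronbach's α = 0.666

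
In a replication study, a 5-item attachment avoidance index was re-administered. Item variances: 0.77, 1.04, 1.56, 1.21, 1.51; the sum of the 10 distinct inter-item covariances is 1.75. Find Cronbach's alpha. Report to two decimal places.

ΣVar(i) = 0.77 + 1.04 + 1.56 + 1.21 + 1.51 = 6.09
Sum of distinct covariances = 1.75
total variance = ΣVar(i) + 2·Σcov = 6.09 + 2 × 1.75 = 9.59
α = (5/4)·(1 − 6.09/9.59) = 0.46

Cronbach's alpha = 0.46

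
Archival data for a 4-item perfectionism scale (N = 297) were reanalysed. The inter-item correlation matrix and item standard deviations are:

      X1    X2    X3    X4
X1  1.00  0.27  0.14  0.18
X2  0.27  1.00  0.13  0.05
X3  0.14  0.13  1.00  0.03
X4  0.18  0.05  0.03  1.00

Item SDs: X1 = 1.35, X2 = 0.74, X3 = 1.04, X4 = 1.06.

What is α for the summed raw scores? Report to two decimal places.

α = 0.38

Σσ²ᵢ = 1.35² + 0.74² + 1.04² + 1.06² = 4.5753
Covariances σ_ij = r_ij · s_i · s_j:
  σ(X1,X2) = 0.27 × 1.35 × 0.74 = 0.2697
  σ(X1,X3) = 0.14 × 1.35 × 1.04 = 0.1966
  σ(X1,X4) = 0.18 × 1.35 × 1.06 = 0.2576
  σ(X2,X3) = 0.13 × 0.74 × 1.04 = 0.1000
  σ(X2,X4) = 0.05 × 0.74 × 1.06 = 0.0392
  σ(X3,X4) = 0.03 × 1.04 × 1.06 = 0.0331
σ²_T = Σσ²ᵢ + 2·Σσ_ij = 4.5753 + 2 × 0.8962 = 6.3677
α = (4/3)·(1 − 4.5753/6.3677) = 0.38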